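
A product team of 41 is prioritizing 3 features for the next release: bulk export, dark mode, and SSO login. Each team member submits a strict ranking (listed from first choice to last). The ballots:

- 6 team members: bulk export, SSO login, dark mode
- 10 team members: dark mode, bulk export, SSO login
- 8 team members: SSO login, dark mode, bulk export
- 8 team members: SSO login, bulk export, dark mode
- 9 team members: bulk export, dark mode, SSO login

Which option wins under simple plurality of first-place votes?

SSO login

First-place votes: bulk export 15, dark mode 10, SSO login 16.
SSO login has the most first-place votes.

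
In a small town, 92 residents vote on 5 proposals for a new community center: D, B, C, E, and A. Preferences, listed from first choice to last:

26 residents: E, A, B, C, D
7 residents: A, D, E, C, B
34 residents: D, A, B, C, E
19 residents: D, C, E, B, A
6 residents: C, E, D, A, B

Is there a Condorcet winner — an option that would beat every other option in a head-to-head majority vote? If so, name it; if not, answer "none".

D

D vs B: 66–26 for D.
D vs C: 60–32 for D.
D vs E: 60–32 for D.
D vs A: 59–33 for D.
D beats every other option head-to-head.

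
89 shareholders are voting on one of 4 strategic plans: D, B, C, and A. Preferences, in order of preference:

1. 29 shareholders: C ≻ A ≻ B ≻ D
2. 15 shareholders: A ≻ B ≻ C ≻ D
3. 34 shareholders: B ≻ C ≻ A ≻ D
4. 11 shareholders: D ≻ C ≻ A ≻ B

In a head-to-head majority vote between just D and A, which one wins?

Voters preferring D to A: 11; preferring A to D: 78.
A wins the head-to-head.

A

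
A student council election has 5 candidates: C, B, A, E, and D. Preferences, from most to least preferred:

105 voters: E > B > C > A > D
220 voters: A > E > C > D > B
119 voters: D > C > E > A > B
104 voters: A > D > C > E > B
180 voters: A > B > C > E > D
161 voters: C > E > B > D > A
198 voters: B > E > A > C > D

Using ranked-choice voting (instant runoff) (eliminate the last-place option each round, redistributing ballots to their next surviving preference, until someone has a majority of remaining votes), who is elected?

Round 1: C 161, B 198, A 504, E 105, D 119. Eliminate E.
Round 2: C 161, B 303, A 504, D 119. Eliminate D.
Round 3: C 280, B 303, A 504. Eliminate C.
Round 4: B 464, A 623. A has a majority.

A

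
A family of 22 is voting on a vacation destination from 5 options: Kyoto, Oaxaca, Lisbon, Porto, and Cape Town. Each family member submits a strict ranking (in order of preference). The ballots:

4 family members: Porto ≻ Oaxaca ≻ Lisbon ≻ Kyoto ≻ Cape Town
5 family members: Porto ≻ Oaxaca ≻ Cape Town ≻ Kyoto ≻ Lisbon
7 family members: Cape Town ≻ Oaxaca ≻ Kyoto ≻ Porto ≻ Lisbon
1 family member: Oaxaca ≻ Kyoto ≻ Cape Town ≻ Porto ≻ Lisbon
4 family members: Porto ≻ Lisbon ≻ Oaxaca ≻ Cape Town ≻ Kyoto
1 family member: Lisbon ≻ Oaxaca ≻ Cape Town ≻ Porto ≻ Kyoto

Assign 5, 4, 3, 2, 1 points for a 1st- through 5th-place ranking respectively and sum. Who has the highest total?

Oaxaca

Kyoto: 4·2 + 5·2 + 7·3 + 1·4 + 4·1 + 1·1 = 48
Oaxaca: 4·4 + 5·4 + 7·4 + 1·5 + 4·3 + 1·4 = 85
Lisbon: 4·3 + 5·1 + 7·1 + 1·1 + 4·4 + 1·5 = 46
Porto: 4·5 + 5·5 + 7·2 + 1·2 + 4·5 + 1·2 = 83
Cape Town: 4·1 + 5·3 + 7·5 + 1·3 + 4·2 + 1·3 = 68
Oaxaca has the highest Borda score (85).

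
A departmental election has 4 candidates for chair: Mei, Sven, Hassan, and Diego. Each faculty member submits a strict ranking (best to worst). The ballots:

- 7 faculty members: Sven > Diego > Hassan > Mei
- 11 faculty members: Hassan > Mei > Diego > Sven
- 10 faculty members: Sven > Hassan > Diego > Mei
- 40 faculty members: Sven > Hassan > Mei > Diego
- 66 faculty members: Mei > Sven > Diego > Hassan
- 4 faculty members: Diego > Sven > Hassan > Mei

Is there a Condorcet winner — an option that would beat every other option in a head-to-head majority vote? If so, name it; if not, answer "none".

Checking pairwise contests:
Hassan beats Mei 72–66.
Mei beats Sven 77–61.
Sven beats Hassan 127–11.
Mei beats Diego 117–21.
Every option loses at least one head-to-head, so there is no Condorcet winner.

none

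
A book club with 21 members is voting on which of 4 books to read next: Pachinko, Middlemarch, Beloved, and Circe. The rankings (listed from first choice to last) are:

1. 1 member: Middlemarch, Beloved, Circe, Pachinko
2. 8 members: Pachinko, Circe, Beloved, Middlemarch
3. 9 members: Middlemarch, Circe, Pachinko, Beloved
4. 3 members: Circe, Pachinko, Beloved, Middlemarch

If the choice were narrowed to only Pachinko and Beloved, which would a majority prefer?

Voters preferring Pachinko to Beloved: 20; preferring Beloved to Pachinko: 1.
Pachinko wins the head-to-head.

Pachinko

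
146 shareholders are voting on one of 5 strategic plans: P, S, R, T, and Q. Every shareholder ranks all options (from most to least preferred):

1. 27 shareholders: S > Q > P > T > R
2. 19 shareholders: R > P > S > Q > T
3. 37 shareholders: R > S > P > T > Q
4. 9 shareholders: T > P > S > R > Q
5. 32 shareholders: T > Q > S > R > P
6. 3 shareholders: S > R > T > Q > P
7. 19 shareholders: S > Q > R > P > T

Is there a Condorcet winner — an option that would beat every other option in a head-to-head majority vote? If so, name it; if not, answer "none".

S vs P: 118–28 for S.
S vs R: 90–56 for S.
S vs T: 105–41 for S.
S vs Q: 114–32 for S.
S beats every other option head-to-head.

S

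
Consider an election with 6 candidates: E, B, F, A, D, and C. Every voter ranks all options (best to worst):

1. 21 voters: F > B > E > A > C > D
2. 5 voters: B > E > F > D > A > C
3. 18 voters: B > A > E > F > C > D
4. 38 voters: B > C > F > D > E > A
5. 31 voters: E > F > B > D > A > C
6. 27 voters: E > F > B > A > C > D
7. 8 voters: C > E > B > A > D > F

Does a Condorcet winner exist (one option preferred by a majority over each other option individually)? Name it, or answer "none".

none

Checking pairwise contests:
B beats E 82–66.
F beats B 79–69.
E beats F 89–59.
E beats A 130–18.
E beats D 110–38.
E beats C 102–46.
Every option loses at least one head-to-head, so there is no Condorcet winner.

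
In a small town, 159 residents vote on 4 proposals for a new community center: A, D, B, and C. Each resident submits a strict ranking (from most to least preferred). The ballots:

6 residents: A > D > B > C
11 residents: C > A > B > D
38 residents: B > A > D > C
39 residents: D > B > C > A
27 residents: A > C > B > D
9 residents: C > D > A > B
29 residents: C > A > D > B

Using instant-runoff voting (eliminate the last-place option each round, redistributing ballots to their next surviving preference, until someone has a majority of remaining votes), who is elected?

Round 1: A 33, D 39, B 38, C 49. Eliminate A.
Round 2: D 45, B 38, C 76. Eliminate B.
Round 3: D 83, C 76. D has a majority.

D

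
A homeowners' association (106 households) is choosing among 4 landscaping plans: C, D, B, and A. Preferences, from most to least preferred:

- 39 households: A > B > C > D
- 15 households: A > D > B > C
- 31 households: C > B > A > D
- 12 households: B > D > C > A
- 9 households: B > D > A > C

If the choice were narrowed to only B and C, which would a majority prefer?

B

Voters preferring B to C: 75; preferring C to B: 31.
B wins the head-to-head.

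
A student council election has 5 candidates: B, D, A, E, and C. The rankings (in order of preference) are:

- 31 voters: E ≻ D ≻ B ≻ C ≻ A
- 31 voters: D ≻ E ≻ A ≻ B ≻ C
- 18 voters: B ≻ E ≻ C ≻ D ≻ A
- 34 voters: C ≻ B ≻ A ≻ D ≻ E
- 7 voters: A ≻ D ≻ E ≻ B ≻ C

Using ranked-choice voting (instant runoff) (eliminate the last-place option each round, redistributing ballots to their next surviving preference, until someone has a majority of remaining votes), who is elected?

Round 1: B 18, D 31, A 7, E 31, C 34. Eliminate A.
Round 2: B 18, D 38, E 31, C 34. Eliminate B.
Round 3: D 38, E 49, C 34. Eliminate C.
Round 4: D 72, E 49. D has a majority.

D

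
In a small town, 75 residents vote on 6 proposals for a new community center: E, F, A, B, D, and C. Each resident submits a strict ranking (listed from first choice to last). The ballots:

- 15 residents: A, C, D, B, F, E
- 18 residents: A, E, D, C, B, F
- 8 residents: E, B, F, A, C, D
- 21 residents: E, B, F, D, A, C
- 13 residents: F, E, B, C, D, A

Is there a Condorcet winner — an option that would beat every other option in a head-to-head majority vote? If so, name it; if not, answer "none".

E vs F: 47–28 for E.
E vs A: 42–33 for E.
E vs B: 60–15 for E.
E vs D: 60–15 for E.
E vs C: 60–15 for E.
E beats every other option head-to-head.

E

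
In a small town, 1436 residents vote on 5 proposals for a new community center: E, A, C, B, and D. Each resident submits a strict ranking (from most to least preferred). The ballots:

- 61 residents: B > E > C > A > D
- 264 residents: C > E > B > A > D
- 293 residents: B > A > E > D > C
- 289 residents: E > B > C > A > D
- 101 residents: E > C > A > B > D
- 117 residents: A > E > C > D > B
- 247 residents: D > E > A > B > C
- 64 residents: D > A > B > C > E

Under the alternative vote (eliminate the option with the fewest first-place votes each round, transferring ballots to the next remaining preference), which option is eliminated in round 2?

C

Round 1: E 390, A 117, C 264, B 354, D 311. Eliminate A.
Round 2: E 507, C 264, B 354, D 311. Eliminate C.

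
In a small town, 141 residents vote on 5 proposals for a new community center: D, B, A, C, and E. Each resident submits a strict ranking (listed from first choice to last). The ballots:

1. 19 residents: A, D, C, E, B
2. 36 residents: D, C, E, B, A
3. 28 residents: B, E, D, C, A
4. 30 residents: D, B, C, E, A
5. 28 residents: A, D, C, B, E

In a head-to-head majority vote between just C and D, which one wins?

Voters preferring C to D: 0; preferring D to C: 141.
D wins the head-to-head.

D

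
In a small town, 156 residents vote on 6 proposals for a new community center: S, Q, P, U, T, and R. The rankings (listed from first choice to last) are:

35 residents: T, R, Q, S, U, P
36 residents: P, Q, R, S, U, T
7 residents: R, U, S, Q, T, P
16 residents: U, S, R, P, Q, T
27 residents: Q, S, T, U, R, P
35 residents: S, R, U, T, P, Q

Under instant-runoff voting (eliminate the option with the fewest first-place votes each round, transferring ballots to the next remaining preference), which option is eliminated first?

Round 1: S 35, Q 27, P 36, U 16, T 35, R 7. Eliminate R.

R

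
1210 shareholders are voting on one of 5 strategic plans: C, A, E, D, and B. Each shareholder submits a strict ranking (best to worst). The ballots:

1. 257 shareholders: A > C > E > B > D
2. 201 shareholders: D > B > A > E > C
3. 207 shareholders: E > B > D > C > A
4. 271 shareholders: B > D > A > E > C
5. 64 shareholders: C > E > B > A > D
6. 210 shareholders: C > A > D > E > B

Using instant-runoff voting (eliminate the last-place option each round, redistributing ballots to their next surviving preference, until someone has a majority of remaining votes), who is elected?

Round 1: C 274, A 257, E 207, D 201, B 271. Eliminate D.
Round 2: C 274, A 257, E 207, B 472. Eliminate E.
Round 3: C 274, A 257, B 679. B has a majority.

B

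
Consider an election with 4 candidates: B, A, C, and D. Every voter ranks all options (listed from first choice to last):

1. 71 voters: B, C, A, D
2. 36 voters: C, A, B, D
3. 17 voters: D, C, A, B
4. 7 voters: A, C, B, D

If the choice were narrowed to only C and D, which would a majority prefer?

C

Voters preferring C to D: 114; preferring D to C: 17.
C wins the head-to-head.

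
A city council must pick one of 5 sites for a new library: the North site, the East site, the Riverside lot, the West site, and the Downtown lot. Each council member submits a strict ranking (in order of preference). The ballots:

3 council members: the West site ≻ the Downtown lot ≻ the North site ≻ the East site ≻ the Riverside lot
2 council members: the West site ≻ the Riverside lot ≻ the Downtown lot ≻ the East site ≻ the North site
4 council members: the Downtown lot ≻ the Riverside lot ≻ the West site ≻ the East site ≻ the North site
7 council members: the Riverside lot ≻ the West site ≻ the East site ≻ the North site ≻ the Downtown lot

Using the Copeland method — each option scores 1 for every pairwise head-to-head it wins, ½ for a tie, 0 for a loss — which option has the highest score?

the Riverside lot

the North site: loses to the East site, the Riverside lot, the West site, and the Downtown lot → score 0.
the East site: beats the North site; loses to the Riverside lot, the West site, and the Downtown lot → score 1.
the Riverside lot: beats the North site, the East site, the West site, and the Downtown lot → score 4.
the West site: beats the North site, the East site, and the Downtown lot; loses to the Riverside lot → score 3.
the Downtown lot: beats the North site and the East site; loses to the Riverside lot and the West site → score 2.
the Riverside lot has the best pairwise record.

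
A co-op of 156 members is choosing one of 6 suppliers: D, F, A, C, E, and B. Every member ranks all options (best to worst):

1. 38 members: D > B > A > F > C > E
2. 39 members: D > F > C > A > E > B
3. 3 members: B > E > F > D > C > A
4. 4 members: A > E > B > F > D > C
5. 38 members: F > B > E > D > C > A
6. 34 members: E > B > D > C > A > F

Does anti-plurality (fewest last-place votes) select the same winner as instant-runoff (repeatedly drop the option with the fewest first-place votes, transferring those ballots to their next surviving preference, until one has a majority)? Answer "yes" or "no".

Anti-plurality — last-place votes: D 0, F 34, A 41, C 4, E 38, B 39. Winner: D.
Instant-runoff — R1 D 77, F 38, A 4, C 0, E 34, B 3 (C out); R2 D 77, F 38, A 4, E 34, B 3 (B out); R3 D 77, F 38, A 4, E 37 (A out); R4 D 77, F 38, E 41 (F out); R5 D 77, E 79 (E winner). Winner: E.
The two methods disagree.

no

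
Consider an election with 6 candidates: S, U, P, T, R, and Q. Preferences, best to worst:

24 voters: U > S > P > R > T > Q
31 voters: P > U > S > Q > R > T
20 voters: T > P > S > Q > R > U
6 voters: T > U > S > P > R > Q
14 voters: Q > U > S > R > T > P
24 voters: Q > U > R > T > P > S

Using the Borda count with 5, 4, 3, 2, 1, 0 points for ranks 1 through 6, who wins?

S: 24·4 + 31·3 + 20·3 + 6·3 + 14·3 + 24·0 = 309
U: 24·5 + 31·4 + 20·0 + 6·4 + 14·4 + 24·4 = 420
P: 24·3 + 31·5 + 20·4 + 6·2 + 14·0 + 24·1 = 343
T: 24·1 + 31·0 + 20·5 + 6·5 + 14·1 + 24·2 = 216
R: 24·2 + 31·1 + 20·1 + 6·1 + 14·2 + 24·3 = 205
Q: 24·0 + 31·2 + 20·2 + 6·0 + 14·5 + 24·5 = 292
U has the highest Borda score (420).

U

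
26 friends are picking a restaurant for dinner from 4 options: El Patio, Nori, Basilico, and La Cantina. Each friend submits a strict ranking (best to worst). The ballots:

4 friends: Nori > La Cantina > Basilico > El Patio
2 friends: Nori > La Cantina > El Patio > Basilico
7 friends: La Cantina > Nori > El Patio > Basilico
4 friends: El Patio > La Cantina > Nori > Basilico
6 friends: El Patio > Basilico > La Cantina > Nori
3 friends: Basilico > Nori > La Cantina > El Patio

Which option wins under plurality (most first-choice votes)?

El Patio

First-place votes: El Patio 10, Nori 6, Basilico 3, La Cantina 7.
El Patio has the most first-place votes.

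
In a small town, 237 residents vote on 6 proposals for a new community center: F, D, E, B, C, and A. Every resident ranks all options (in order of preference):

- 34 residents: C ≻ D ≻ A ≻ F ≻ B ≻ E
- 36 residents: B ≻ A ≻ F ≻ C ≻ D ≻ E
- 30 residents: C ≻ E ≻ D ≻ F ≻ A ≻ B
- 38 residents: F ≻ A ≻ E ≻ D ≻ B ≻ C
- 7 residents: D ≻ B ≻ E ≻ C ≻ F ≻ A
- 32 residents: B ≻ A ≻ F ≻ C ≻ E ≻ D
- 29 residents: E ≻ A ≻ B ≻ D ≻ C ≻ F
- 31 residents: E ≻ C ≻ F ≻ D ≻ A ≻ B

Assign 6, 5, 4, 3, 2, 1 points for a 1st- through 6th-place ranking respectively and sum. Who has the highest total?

A

F: 34·3 + 36·4 + 30·3 + 38·6 + 7·2 + 32·4 + 29·1 + 31·4 = 859
D: 34·5 + 36·2 + 30·4 + 38·3 + 7·6 + 32·1 + 29·3 + 31·3 = 730
E: 34·1 + 36·1 + 30·5 + 38·4 + 7·4 + 32·2 + 29·6 + 31·6 = 824
B: 34·2 + 36·6 + 30·1 + 38·2 + 7·5 + 32·6 + 29·4 + 31·1 = 764
C: 34·6 + 36·3 + 30·6 + 38·1 + 7·3 + 32·3 + 29·2 + 31·5 = 860
A: 34·4 + 36·5 + 30·2 + 38·5 + 7·1 + 32·5 + 29·5 + 31·2 = 940
A has the highest Borda score (940).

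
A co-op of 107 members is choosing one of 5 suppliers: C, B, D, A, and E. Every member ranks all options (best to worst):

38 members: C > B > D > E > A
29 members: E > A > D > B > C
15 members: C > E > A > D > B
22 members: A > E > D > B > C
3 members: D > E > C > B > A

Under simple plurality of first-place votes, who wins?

First-place votes: C 53, B 0, D 3, A 22, E 29.
C has the most first-place votes.

C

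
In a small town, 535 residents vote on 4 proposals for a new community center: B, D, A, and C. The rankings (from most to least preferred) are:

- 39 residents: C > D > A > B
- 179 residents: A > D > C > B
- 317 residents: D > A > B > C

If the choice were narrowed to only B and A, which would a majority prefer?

Voters preferring B to A: 0; preferring A to B: 535.
A wins the head-to-head.

A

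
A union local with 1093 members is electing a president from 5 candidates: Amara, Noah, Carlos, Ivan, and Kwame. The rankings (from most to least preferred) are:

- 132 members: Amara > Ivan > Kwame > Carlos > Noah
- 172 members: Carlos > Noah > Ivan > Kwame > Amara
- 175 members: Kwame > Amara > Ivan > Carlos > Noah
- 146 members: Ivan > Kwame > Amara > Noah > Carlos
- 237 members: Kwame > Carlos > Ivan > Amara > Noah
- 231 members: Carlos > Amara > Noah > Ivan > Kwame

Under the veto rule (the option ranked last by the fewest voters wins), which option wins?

Last-place votes: Amara 172, Noah 544, Carlos 146, Ivan 0, Kwame 231.
Ivan is ranked last by the fewest voters, so Ivan wins.

Ivan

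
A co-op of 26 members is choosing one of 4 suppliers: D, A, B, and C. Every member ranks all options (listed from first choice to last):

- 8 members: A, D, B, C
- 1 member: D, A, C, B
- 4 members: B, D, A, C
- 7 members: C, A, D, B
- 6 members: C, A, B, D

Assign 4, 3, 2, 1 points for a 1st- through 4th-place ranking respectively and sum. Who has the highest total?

D: 8·3 + 1·4 + 4·3 + 7·2 + 6·1 = 60
A: 8·4 + 1·3 + 4·2 + 7·3 + 6·3 = 82
B: 8·2 + 1·1 + 4·4 + 7·1 + 6·2 = 52
C: 8·1 + 1·2 + 4·1 + 7·4 + 6·4 = 66
A has the highest Borda score (82).

A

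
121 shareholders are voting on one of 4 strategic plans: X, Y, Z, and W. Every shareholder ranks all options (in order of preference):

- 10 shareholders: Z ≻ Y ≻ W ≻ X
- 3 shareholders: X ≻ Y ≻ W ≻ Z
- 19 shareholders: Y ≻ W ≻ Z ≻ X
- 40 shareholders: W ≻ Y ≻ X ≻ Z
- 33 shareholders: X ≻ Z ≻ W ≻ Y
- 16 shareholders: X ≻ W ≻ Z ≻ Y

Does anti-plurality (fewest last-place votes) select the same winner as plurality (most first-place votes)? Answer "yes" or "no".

Anti-plurality — last-place votes: X 29, Y 49, Z 43, W 0. Winner: W.
Plurality — first-place votes: X 52, Y 19, Z 10, W 40. Winner: X.
The two methods disagree.

no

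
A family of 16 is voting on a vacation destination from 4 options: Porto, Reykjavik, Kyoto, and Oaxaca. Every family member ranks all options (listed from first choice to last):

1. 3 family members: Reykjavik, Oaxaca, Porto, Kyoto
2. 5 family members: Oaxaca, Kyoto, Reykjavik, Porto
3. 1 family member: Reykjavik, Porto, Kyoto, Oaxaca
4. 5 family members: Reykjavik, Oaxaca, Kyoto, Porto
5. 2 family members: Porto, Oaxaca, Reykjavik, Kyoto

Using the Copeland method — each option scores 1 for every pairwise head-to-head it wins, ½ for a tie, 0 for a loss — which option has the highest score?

Porto: loses to Reykjavik, Kyoto, and Oaxaca → score 0.
Reykjavik: beats Porto, Kyoto, and Oaxaca → score 3.
Kyoto: beats Porto; loses to Reykjavik and Oaxaca → score 1.
Oaxaca: beats Porto and Kyoto; loses to Reykjavik → score 2.
Reykjavik has the best pairwise record.

Reykjavik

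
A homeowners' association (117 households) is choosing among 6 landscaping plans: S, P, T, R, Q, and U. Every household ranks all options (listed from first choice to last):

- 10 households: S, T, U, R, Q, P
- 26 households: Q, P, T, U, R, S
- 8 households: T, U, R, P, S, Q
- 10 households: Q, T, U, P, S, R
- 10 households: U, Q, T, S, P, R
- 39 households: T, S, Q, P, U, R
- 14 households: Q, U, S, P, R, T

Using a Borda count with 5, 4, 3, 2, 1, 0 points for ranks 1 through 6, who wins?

S: 10·5 + 26·0 + 8·1 + 10·1 + 10·2 + 39·4 + 14·3 = 286
P: 10·0 + 26·4 + 8·2 + 10·2 + 10·1 + 39·2 + 14·2 = 256
T: 10·4 + 26·3 + 8·5 + 10·4 + 10·3 + 39·5 + 14·0 = 423
R: 10·2 + 26·1 + 8·3 + 10·0 + 10·0 + 39·0 + 14·1 = 84
Q: 10·1 + 26·5 + 8·0 + 10·5 + 10·4 + 39·3 + 14·5 = 417
U: 10·3 + 26·2 + 8·4 + 10·3 + 10·5 + 39·1 + 14·4 = 289
T has the highest Borda score (423).

T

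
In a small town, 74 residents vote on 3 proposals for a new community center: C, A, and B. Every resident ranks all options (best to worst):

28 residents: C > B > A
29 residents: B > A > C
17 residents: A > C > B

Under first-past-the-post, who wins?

B

First-place votes: C 28, A 17, B 29.
B has the most first-place votes.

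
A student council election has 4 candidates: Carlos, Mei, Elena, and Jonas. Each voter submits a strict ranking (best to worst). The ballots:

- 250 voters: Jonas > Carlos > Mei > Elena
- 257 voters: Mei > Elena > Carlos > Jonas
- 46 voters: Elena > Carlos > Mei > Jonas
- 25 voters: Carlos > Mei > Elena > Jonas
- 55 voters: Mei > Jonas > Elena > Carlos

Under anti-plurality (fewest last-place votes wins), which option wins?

Mei

Last-place votes: Carlos 55, Mei 0, Elena 250, Jonas 328.
Mei is ranked last by the fewest voters, so Mei wins.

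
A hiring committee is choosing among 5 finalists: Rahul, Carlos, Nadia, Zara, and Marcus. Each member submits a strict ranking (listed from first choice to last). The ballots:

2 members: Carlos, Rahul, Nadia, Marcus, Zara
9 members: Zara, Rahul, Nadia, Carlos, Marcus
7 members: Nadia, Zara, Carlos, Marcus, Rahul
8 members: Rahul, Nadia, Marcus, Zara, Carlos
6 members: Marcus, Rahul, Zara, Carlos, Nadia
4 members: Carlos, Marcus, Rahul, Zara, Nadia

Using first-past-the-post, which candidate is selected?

Zara

First-place votes: Rahul 8, Carlos 6, Nadia 7, Zara 9, Marcus 6.
Zara has the most first-place votes.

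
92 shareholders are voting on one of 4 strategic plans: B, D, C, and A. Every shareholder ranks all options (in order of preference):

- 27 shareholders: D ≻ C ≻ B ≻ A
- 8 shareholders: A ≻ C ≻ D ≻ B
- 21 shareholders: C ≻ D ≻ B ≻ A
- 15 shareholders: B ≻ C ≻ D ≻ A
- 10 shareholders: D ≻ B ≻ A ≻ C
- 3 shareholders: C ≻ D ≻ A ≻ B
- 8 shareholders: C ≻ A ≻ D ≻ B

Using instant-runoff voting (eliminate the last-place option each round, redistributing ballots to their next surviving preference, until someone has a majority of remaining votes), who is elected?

C

Round 1: B 15, D 37, C 32, A 8. Eliminate A.
Round 2: B 15, D 37, C 40. Eliminate B.
Round 3: D 37, C 55. C has a majority.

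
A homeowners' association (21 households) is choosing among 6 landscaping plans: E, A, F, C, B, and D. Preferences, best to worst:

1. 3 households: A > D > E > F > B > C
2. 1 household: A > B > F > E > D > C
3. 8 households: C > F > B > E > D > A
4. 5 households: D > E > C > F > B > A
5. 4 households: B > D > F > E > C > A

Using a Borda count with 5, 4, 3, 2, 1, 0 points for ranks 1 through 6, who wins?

F

E: 3·3 + 1·2 + 8·2 + 5·4 + 4·2 = 55
A: 3·5 + 1·5 + 8·0 + 5·0 + 4·0 = 20
F: 3·2 + 1·3 + 8·4 + 5·2 + 4·3 = 63
C: 3·0 + 1·0 + 8·5 + 5·3 + 4·1 = 59
B: 3·1 + 1·4 + 8·3 + 5·1 + 4·5 = 56
D: 3·4 + 1·1 + 8·1 + 5·5 + 4·4 = 62
F has the highest Borda score (63).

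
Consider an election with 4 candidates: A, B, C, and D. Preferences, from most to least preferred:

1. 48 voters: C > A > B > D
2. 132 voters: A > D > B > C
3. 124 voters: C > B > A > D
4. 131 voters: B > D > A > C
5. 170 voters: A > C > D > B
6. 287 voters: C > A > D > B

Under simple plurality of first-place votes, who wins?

First-place votes: A 302, B 131, C 459, D 0.
C has the most first-place votes.

C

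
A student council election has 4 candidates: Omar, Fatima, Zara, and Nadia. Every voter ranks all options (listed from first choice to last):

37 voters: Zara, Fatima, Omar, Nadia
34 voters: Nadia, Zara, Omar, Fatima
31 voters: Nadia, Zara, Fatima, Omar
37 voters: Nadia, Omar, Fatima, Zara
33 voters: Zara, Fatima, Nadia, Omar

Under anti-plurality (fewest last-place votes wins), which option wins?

Last-place votes: Omar 64, Fatima 34, Zara 37, Nadia 37.
Fatima is ranked last by the fewest voters, so Fatima wins.

Fatima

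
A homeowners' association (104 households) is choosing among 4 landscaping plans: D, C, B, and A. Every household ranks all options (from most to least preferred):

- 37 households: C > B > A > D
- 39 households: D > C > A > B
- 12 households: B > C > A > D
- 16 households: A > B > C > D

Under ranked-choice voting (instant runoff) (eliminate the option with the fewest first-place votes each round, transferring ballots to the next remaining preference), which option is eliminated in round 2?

Round 1: D 39, C 37, B 12, A 16. Eliminate B.
Round 2: D 39, C 49, A 16. Eliminate A.

A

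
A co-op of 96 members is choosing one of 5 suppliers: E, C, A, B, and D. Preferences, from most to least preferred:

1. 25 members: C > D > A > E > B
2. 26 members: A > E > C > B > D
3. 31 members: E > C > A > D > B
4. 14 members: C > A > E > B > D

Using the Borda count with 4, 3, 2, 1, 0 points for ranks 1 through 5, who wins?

C

E: 25·1 + 26·3 + 31·4 + 14·2 = 255
C: 25·4 + 26·2 + 31·3 + 14·4 = 301
A: 25·2 + 26·4 + 31·2 + 14·3 = 258
B: 25·0 + 26·1 + 31·0 + 14·1 = 40
D: 25·3 + 26·0 + 31·1 + 14·0 = 106
C has the highest Borda score (301).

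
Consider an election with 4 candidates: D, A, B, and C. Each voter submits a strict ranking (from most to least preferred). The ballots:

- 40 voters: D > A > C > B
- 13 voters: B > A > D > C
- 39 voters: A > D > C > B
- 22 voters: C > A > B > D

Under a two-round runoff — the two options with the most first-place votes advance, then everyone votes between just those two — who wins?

Round 1 first-place votes: D 40, A 39, B 13, C 22.
D and A advance.
Runoff: D is preferred to A by 40 voters; A by 74.
A wins the runoff.

A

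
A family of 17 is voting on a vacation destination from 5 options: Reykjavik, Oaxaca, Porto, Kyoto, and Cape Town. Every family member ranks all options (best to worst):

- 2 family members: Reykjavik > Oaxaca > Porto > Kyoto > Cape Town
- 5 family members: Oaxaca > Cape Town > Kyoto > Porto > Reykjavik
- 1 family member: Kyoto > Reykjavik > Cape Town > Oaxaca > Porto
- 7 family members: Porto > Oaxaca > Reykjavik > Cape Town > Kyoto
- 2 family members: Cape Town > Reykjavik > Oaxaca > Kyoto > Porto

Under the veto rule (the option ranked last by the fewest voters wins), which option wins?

Last-place votes: Reykjavik 5, Oaxaca 0, Porto 3, Kyoto 7, Cape Town 2.
Oaxaca is ranked last by the fewest voters, so Oaxaca wins.

Oaxaca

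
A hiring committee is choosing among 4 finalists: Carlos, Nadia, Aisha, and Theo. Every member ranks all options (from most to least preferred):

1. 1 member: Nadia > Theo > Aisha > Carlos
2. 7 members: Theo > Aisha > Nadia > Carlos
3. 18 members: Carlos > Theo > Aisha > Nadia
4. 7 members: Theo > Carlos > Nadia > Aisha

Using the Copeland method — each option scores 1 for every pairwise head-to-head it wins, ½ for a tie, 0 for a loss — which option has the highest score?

Carlos: beats Nadia, Aisha, and Theo → score 3.
Nadia: loses to Carlos, Aisha, and Theo → score 0.
Aisha: beats Nadia; loses to Carlos and Theo → score 1.
Theo: beats Nadia and Aisha; loses to Carlos → score 2.
Carlos has the best pairwise record.

Carlos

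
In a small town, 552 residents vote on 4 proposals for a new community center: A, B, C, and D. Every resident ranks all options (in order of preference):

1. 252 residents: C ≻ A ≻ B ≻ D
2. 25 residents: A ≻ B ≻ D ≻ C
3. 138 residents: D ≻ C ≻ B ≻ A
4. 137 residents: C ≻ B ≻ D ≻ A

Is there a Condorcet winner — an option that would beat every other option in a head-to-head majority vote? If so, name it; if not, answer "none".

C vs A: 527–25 for C.
C vs B: 527–25 for C.
C vs D: 389–163 for C.
C beats every other option head-to-head.

C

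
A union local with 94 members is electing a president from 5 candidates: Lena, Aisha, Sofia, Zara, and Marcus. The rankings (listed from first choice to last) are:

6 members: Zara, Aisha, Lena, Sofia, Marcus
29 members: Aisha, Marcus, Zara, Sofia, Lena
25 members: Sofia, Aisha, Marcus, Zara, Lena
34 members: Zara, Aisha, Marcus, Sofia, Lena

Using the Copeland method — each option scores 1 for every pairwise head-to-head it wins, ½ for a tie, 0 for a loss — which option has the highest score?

Lena: loses to Aisha, Sofia, Zara, and Marcus → score 0.
Aisha: beats Lena, Sofia, Zara, and Marcus → score 4.
Sofia: beats Lena; loses to Aisha, Zara, and Marcus → score 1.
Zara: beats Lena and Sofia; loses to Aisha and Marcus → score 2.
Marcus: beats Lena, Sofia, and Zara; loses to Aisha → score 3.
Aisha has the best pairwise record.

Aisha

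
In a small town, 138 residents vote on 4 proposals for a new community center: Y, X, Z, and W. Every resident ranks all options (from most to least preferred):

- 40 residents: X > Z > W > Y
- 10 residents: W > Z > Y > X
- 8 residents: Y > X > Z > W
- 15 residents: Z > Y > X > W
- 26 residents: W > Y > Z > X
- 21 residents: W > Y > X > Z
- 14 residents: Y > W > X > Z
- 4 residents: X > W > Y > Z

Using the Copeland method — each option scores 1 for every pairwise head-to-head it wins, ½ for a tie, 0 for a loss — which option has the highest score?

W

Y: beats X and Z; loses to W → score 2.
X: beats Z; loses to Y and W → score 1.
Z: loses to Y, X, and W → score 0.
W: beats Y, X, and Z → score 3.
W has the best pairwise record.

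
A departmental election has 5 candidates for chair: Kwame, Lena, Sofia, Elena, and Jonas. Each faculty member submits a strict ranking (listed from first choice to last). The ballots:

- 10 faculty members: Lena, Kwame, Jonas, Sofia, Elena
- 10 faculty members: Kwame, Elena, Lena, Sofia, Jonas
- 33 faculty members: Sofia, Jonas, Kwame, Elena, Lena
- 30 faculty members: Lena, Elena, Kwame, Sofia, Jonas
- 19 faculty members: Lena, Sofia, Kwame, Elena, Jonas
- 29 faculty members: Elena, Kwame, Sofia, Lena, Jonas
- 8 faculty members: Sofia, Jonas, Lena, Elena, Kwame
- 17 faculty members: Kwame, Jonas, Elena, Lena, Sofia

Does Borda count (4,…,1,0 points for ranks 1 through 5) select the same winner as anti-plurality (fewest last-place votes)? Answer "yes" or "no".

yes

Borda — scores: Kwame 389, Lena 318, Sofia 329, Elena 330, Jonas 194. Winner: Kwame.
Anti-plurality — last-place votes: Kwame 8, Lena 33, Sofia 17, Elena 10, Jonas 88. Winner: Kwame.
The two methods agree.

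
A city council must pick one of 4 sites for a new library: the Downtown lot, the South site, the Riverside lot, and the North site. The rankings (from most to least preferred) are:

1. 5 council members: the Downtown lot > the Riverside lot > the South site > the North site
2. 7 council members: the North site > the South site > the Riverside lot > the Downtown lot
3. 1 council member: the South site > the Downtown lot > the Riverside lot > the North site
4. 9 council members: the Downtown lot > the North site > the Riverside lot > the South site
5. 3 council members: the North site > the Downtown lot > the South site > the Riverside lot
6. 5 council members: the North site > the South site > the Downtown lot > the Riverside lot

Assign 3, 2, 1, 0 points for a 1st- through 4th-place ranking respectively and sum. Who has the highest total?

the North site

the Downtown lot: 5·3 + 7·0 + 1·2 + 9·3 + 3·2 + 5·1 = 55
the South site: 5·1 + 7·2 + 1·3 + 9·0 + 3·1 + 5·2 = 35
the Riverside lot: 5·2 + 7·1 + 1·1 + 9·1 + 3·0 + 5·0 = 27
the North site: 5·0 + 7·3 + 1·0 + 9·2 + 3·3 + 5·3 = 63
the North site has the highest Borda score (63).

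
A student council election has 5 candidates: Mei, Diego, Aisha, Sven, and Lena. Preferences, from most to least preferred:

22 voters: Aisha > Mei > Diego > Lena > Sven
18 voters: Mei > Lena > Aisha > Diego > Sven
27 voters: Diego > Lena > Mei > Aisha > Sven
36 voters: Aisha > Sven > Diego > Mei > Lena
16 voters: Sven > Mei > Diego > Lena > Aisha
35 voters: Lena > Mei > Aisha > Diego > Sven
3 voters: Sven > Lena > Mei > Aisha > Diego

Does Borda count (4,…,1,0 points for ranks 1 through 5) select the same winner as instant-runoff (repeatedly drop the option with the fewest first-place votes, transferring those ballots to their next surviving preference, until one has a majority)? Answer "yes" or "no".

Borda — scores: Mei 387, Diego 309, Aisha 368, Sven 184, Lena 322. Winner: Mei.
Instant-runoff — R1 Mei 18, Diego 27, Aisha 58, Sven 19, Lena 35 (Mei out); R2 Diego 27, Aisha 58, Sven 19, Lena 53 (Sven out); R3 Diego 43, Aisha 58, Lena 56 (Diego out); R4 Aisha 58, Lena 99 (Lena winner). Winner: Lena.
The two methods disagree.

no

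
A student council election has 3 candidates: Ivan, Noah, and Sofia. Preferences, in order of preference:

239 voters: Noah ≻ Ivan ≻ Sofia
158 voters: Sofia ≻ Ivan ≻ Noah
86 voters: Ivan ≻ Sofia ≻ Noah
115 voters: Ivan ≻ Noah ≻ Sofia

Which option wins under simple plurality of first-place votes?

Noah

First-place votes: Ivan 201, Noah 239, Sofia 158.
Noah has the most first-place votes.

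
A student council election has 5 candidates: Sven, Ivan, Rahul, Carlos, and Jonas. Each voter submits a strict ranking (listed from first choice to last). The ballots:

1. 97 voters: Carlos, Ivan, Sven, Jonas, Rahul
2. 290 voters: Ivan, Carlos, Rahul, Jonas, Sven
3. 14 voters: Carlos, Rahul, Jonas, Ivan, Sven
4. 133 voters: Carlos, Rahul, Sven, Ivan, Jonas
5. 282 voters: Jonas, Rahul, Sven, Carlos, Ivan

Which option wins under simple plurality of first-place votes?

First-place votes: Sven 0, Ivan 290, Rahul 0, Carlos 244, Jonas 282.
Ivan has the most first-place votes.

Ivan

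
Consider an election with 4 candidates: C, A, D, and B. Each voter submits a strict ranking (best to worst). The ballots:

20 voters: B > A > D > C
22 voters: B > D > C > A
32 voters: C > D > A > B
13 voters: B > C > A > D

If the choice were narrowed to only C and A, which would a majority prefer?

Voters preferring C to A: 67; preferring A to C: 20.
C wins the head-to-head.

C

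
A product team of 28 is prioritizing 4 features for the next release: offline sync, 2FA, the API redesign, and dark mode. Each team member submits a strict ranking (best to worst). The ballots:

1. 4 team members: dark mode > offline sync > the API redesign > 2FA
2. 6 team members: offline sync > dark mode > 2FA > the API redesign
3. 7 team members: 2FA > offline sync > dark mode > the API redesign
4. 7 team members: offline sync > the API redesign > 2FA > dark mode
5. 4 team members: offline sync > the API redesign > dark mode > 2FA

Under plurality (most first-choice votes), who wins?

offline sync

First-place votes: offline sync 17, 2FA 7, the API redesign 0, dark mode 4.
offline sync has the most first-place votes.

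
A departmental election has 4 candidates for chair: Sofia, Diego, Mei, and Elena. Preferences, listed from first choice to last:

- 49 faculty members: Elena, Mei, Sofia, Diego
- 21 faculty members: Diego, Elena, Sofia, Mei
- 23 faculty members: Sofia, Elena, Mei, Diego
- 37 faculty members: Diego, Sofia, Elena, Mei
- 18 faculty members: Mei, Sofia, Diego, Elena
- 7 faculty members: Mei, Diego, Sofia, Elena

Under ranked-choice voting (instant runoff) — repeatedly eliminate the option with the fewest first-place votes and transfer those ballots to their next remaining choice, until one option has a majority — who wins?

Diego

Round 1: Sofia 23, Diego 58, Mei 25, Elena 49. Eliminate Sofia.
Round 2: Diego 58, Mei 25, Elena 72. Eliminate Mei.
Round 3: Diego 83, Elena 72. Diego has a majority.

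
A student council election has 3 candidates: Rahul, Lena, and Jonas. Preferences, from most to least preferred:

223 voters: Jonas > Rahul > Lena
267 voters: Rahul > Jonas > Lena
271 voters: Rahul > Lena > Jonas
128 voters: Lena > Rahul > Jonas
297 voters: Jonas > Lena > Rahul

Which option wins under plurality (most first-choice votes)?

First-place votes: Rahul 538, Lena 128, Jonas 520.
Rahul has the most first-place votes.

Rahul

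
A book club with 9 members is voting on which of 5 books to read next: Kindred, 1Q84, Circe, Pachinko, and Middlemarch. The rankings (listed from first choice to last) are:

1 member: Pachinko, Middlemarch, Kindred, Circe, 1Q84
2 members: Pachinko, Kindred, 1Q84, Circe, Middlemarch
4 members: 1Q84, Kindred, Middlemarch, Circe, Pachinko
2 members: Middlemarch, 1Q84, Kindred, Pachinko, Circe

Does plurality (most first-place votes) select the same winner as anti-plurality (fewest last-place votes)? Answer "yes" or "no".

no

Plurality — first-place votes: Kindred 0, 1Q84 4, Circe 0, Pachinko 3, Middlemarch 2. Winner: 1Q84.
Anti-plurality — last-place votes: Kindred 0, 1Q84 1, Circe 2, Pachinko 4, Middlemarch 2. Winner: Kindred.
The two methods disagree.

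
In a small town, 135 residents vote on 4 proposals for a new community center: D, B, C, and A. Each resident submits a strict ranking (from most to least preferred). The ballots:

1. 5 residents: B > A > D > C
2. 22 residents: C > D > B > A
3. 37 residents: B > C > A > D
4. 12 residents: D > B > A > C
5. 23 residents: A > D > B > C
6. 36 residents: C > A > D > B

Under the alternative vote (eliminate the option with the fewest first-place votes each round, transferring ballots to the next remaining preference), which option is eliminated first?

Round 1: D 12, B 42, C 58, A 23. Eliminate D.

D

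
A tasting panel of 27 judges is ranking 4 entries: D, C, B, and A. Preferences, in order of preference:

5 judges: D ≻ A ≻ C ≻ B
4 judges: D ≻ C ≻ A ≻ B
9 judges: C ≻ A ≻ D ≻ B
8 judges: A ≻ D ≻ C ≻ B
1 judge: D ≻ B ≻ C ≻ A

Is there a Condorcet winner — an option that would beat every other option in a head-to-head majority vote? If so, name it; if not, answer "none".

none

Checking pairwise contests:
A beats D 17–10.
D beats C 18–9.
D beats B 27–0.
C beats A 14–13.
Every option loses at least one head-to-head, so there is no Condorcet winner.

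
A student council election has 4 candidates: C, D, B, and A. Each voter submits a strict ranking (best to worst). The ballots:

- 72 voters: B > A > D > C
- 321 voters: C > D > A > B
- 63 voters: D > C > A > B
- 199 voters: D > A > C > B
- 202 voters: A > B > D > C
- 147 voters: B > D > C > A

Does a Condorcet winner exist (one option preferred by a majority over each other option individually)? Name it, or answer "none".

D vs C: 683–321 for D.
D vs B: 583–421 for D.
D vs A: 730–274 for D.
D beats every other option head-to-head.

D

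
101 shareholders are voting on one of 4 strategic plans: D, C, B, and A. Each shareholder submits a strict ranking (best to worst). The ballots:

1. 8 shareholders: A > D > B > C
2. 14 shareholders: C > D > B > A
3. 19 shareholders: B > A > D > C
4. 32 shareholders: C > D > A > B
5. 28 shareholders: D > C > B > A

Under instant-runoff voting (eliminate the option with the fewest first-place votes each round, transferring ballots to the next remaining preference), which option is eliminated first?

Round 1: D 28, C 46, B 19, A 8. Eliminate A.

A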